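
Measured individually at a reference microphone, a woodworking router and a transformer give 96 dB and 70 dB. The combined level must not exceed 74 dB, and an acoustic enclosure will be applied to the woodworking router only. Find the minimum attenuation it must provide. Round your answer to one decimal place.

24.2 dB

Fixed contribution from the other source: Σ 10^(L/10) = 10^(70/10) = 1.000e+07 (70.00 dB).
To meet 74 dB overall, the treated woodworking router may contribute at most 10^(74/10) − 1.000e+07 = 1.512e+07, i.e. 71.80 dB.
So the woodworking router must be reduced from 96 to 71.80 dB: IL = 24.20 dB.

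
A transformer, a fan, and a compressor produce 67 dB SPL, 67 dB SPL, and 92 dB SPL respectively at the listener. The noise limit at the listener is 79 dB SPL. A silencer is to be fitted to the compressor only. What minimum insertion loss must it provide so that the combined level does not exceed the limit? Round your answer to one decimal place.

13.6 dB

Everything except the compressor sums to 10^(67/10) + 10^(67/10) = 1.002e+07 in linear terms, 70.01 dB SPL.
The limit corresponds to 10^(79/10) = 7.943e+07; subtracting the fixed part leaves 6.941e+07 for the compressor, i.e. 78.41 dB SPL.
So the compressor must be reduced from 92 to 78.41 dB SPL: IL = 13.59 dB.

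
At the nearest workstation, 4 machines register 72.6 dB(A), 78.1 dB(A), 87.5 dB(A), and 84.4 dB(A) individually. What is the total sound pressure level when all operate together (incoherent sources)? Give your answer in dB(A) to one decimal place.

89.6 dB(A)

Incoherent sources combine by intensity addition: L_total = 10·log₁₀(Σ 10^(L_i/10)).
Σ 10^(L/10) = 10^(72.6/10) + 10^(78.1/10) + 10^(87.5/10) + 10^(84.4/10) = 9.205e+08.
L_total = 10·log₁₀(9.205e+08) = 89.64 dB(A).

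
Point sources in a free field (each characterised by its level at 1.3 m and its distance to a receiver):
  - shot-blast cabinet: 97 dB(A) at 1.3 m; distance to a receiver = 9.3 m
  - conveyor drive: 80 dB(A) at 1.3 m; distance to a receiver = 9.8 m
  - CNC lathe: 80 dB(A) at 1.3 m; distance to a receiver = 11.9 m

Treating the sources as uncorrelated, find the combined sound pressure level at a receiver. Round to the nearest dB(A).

First find each source's level at the receiver (point-source: −20·log₁₀(r/r_ref)), then combine on an intensity basis.
shot-blast cabinet: 97 − 20·log₁₀(9.3/1.3) = 97 − 17.09 = 79.91 dB(A).
conveyor drive: 80 − 20·log₁₀(9.8/1.3) = 80 − 17.55 = 62.45 dB(A).
CNC lathe: 80 − 20·log₁₀(11.9/1.3) = 80 − 19.23 = 60.77 dB(A).
Σ 10^(L/10) = 1.009e+08 → L_total = 10·log₁₀(1.009e+08) = 80.04 dB(A).

80 dB(A)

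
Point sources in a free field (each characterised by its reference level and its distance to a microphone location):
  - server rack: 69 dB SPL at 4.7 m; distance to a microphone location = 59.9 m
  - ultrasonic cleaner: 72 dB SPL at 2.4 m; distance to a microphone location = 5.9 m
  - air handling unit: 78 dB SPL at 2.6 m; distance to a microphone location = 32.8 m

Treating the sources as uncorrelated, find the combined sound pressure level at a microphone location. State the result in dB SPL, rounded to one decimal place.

64.9 dB SPL

Apply inverse-square spreading to bring every level to the receiver, then sum 10^(L/10).
server rack: 69 − 20·log₁₀(59.9/4.7) = 69 − 22.11 = 46.89 dB SPL.
ultrasonic cleaner: 72 − 20·log₁₀(5.9/2.4) = 72 − 7.81 = 64.19 dB SPL.
air handling unit: 78 − 20·log₁₀(32.8/2.6) = 78 − 22.02 = 55.98 dB SPL.
Σ 10^(L/10) = 3.068e+06 → L_total = 10·log₁₀(3.068e+06) = 64.87 dB SPL.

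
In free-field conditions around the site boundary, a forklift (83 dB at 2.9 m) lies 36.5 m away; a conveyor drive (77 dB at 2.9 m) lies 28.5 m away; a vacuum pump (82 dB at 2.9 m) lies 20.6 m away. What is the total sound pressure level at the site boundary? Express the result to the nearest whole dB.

Propagate each source to the receiver with L = L_ref − 20·log₁₀(r/r_ref), then add intensities.
forklift: 83 − 20·log₁₀(36.5/2.9) = 83 − 22.00 = 61.00 dB.
conveyor drive: 77 − 20·log₁₀(28.5/2.9) = 77 − 19.85 = 57.15 dB.
vacuum pump: 82 − 20·log₁₀(20.6/2.9) = 82 − 17.03 = 64.97 dB.
Σ 10^(L/10) = 4.919e+06 → L_total = 10·log₁₀(4.919e+06) = 66.92 dB.

67 dB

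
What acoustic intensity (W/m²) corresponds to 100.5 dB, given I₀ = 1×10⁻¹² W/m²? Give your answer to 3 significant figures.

I = I₀·10^(L/10) = 10⁻¹² × 10^(100.5/10) = 10^(-1.950).

0.0112 W/m²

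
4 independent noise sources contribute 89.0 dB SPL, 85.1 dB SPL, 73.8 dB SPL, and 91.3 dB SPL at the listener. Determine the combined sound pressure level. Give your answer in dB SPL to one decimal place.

94.0 dB SPL

Incoherent sources combine by intensity addition: L_total = 10·log₁₀(Σ 10^(L_i/10)).
Σ 10^(L/10) = 10^(89.0/10) + 10^(85.1/10) + 10^(73.8/10) + 10^(91.3/10) = 2.491e+09.
L_total = 10·log₁₀(2.491e+09) = 93.96 dB SPL.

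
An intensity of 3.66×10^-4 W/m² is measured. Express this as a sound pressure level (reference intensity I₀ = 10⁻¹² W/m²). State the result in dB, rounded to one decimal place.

L = 10·log₁₀(I/I₀) = 10·log₁₀(3.66×10^-4/10⁻¹²) = 10·log₁₀(3.66×10^8).
L = 10·(0.5635 + 8) = 85.63 dB.

85.6 dB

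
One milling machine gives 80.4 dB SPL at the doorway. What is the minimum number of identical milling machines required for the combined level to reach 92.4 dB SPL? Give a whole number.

Need L₁ + 10·log₁₀ N ≥ 92.4, i.e. log₁₀ N ≥ 1.20.
N ≥ 10^(12.0/10) = 15.849, so N = 16.

16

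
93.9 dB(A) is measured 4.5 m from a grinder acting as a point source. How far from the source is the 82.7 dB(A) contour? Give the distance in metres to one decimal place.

Point-source spreading drops the level by 20·log₁₀(r₂/r₁); inverting, r₂/r₁ = 10^(ΔL/20).
r₂ = 4.5·10^((93.9−82.7)/20) = 4.5·10^(11.2/20) = 16.34 m.

16.3 m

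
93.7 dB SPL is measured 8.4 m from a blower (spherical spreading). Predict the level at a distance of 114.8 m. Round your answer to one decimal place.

For a point source, L₂ = L₁ − 20·log₁₀(r₂/r₁).
L₂ = 93.7 − 20·log₁₀(114.8/8.4) = 93.7 − 22.713 = 70.99 dB SPL.

71.0 dB SPL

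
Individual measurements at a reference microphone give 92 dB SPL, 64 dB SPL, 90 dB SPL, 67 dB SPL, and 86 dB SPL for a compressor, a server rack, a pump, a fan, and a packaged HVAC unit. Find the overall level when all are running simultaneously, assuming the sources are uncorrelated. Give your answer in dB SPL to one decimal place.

Incoherent sources combine by intensity addition: L_total = 10·log₁₀(Σ 10^(L_i/10)).
Σ 10^(L/10) = 10^(92/10) + 10^(64/10) + 10^(90/10) + 10^(67/10) + 10^(86/10) = 2.991e+09.
L_total = 10·log₁₀(2.991e+09) = 94.76 dB SPL.

94.8 dB SPL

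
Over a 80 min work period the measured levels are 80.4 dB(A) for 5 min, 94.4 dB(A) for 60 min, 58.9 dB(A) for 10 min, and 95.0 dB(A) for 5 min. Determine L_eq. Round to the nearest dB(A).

L_eq = 10·log₁₀[(1/T)·Σ tᵢ·10^(Lᵢ/10)] with T = 80 min.
Σ tᵢ·10^(Lᵢ/10) = 5·10^(80.4/10) + 60·10^(94.4/10) + 10·10^(58.9/10) + 5·10^(95.0/10) = 1.816e+11.
L_eq = 10·log₁₀(1.816e+11/80) = 93.56 dB(A).

94 dB(A)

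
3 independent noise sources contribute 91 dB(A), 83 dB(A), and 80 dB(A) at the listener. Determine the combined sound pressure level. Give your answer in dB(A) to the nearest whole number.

92 dB(A)

Incoherent sources combine by intensity addition: L_total = 10·log₁₀(Σ 10^(L_i/10)).
Σ 10^(L/10) = 10^(91/10) + 10^(83/10) + 10^(80/10) = 1.558e+09.
L_total = 10·log₁₀(1.558e+09) = 91.93 dB(A).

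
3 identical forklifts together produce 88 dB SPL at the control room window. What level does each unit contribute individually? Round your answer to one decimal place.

3 equal contributions raise the level by 10·log₁₀ 3 = 4.771 dB, so each unit alone gives 88 − 4.771.

83.2 dB SPL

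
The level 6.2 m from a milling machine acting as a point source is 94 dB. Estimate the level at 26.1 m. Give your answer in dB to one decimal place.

Spherical spreading from a point source gives a 20·log₁₀(r₂/r₁) drop.
L₂ = 94 − 20·log₁₀(26.1/6.2) = 94 − 12.485 = 81.52 dB.

81.5 dB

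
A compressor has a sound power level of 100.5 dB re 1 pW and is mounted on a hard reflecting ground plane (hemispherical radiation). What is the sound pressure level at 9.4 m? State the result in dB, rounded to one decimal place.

L_p = L_w − 10·log₁₀(2π·r²) with r = 9.4 m.
2π·r² = 555.2 m², 10·log₁₀ of that is 27.444 dB.
L_p = 100.5 − 27.444 = 73.06 dB.

73.1 dB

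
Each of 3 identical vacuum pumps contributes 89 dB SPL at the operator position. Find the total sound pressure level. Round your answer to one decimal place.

93.8 dB SPL

With 3 equal, uncorrelated contributions the intensity is 3× that of one unit, giving a rise of 10·log₁₀ 3.
L_total = 89 + 10·log₁₀(3) = 89 + 4.771 = 93.77 dB SPL.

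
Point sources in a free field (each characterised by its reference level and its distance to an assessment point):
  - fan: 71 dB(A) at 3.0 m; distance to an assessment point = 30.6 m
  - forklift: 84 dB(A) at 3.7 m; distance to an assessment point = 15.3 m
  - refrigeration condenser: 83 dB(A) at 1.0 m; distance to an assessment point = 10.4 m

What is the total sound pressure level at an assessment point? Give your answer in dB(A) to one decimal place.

72.2 dB(A)

First find each source's level at the receiver (point-source: −20·log₁₀(r/r_ref)), then combine on an intensity basis.
fan: 71 − 20·log₁₀(30.6/3.0) = 71 − 20.17 = 50.83 dB(A).
forklift: 84 − 20·log₁₀(15.3/3.7) = 84 − 12.33 = 71.67 dB(A).
refrigeration condenser: 83 − 20·log₁₀(10.4/1.0) = 83 − 20.34 = 62.66 dB(A).
Σ 10^(L/10) = 1.666e+07 → L_total = 10·log₁₀(1.666e+07) = 72.22 dB(A).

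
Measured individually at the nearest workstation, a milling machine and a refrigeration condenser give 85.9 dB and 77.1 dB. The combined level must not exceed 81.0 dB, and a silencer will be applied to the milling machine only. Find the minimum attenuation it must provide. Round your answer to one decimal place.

The untreated sources together contribute 10^(77.1/10) = 5.129e+07, i.e. 77.10 dB.
The limit corresponds to 10^(81.0/10) = 1.259e+08; subtracting the fixed part leaves 7.461e+07 for the milling machine, i.e. 78.73 dB.
So the milling machine must be reduced from 85.9 to 78.73 dB: IL = 7.17 dB.

7.2 dB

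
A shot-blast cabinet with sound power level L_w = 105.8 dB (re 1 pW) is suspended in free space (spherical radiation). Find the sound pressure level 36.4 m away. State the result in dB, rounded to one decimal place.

63.6 dB

The power spreads over a sphere of area 4π·r², so L_p = L_w − 10·log₁₀(4π·r²).
4π·r² = 1.665e+04 m², 10·log₁₀ of that is 42.214 dB.
L_p = 105.8 − 42.214 = 63.59 dB.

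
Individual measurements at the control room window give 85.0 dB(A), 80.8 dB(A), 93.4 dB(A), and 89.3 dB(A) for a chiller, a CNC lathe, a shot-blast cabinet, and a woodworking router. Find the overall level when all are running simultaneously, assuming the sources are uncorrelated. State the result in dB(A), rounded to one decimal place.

For uncorrelated sources the intensities add, so convert each level to linear form, sum, and take 10·log₁₀ of the total.
Σ 10^(L/10) = 10^(85.0/10) + 10^(80.8/10) + 10^(93.4/10) + 10^(89.3/10) = 3.475e+09.
L_total = 10·log₁₀(3.475e+09) = 95.41 dB(A).

95.4 dB(A)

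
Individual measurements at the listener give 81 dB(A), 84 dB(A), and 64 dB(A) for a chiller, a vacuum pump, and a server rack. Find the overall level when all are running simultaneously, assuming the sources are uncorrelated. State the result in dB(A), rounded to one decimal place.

Incoherent sources combine by intensity addition: L_total = 10·log₁₀(Σ 10^(L_i/10)).
Σ 10^(L/10) = 10^(81/10) + 10^(84/10) + 10^(64/10) = 3.796e+08.
L_total = 10·log₁₀(3.796e+08) = 85.79 dB(A).

85.8 dB(A)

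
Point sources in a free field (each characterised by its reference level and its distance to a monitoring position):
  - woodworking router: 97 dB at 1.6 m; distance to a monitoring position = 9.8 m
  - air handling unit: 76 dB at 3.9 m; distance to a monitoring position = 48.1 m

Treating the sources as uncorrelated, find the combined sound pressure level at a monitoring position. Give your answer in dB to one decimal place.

81.3 dB

Apply inverse-square spreading to bring every level to the receiver, then sum 10^(L/10).
woodworking router: 97 − 20·log₁₀(9.8/1.6) = 97 − 15.74 = 81.26 dB.
air handling unit: 76 − 20·log₁₀(48.1/3.9) = 76 − 21.82 = 54.18 dB.
Σ 10^(L/10) = 1.339e+08 → L_total = 10·log₁₀(1.339e+08) = 81.27 dB.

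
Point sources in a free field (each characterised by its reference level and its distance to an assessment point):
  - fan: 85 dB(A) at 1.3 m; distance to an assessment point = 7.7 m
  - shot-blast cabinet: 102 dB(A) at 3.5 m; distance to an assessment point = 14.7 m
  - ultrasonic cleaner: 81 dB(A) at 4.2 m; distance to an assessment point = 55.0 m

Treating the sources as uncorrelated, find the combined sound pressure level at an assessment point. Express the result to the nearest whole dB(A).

90 dB(A)

Apply inverse-square spreading to bring every level to the receiver, then sum 10^(L/10).
fan: 85 − 20·log₁₀(7.7/1.3) = 85 − 15.45 = 69.55 dB(A).
shot-blast cabinet: 102 − 20·log₁₀(14.7/3.5) = 102 − 12.46 = 89.54 dB(A).
ultrasonic cleaner: 81 − 20·log₁₀(55.0/4.2) = 81 − 22.34 = 58.66 dB(A).
Σ 10^(L/10) = 9.082e+08 → L_total = 10·log₁₀(9.082e+08) = 89.58 dB(A).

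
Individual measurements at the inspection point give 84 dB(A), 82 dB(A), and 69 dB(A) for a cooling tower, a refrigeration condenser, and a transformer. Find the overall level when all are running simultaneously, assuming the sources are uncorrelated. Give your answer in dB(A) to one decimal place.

86.2 dB(A)

Incoherent sources combine by intensity addition: L_total = 10·log₁₀(Σ 10^(L_i/10)).
Σ 10^(L/10) = 10^(84/10) + 10^(82/10) + 10^(69/10) = 4.176e+08.
L_total = 10·log₁₀(4.176e+08) = 86.21 dB(A).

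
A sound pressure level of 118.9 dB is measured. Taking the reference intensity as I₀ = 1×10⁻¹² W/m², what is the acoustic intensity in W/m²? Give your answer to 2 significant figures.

0.78 W/m²

I/I₀ = 10^(118.9/10) = 7.762e+11, so I = 7.762e+11 × 10⁻¹² W/m².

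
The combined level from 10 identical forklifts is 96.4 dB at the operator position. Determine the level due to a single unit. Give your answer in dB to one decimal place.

86.4 dB

For N identical incoherent sources L_total = L₁ + 10·log₁₀ N, so L₁ = 96.4 − 10·log₁₀(10) = 96.4 − 10.000.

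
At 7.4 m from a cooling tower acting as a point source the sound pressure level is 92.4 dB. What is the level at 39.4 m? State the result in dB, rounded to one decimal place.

Point-source attenuation: ΔL = 20·log₁₀(r₂/r₁) = 20·log₁₀(39.4/7.4) = 14.525 dB.
L₂ = 92.4 − 20·log₁₀(39.4/7.4) = 92.4 − 14.525 = 77.87 dB.

77.9 dB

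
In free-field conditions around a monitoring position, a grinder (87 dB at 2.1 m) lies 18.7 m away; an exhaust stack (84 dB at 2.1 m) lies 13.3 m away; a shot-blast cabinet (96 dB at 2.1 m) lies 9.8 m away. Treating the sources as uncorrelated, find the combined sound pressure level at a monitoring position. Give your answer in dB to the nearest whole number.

Propagate each source to the receiver with L = L_ref − 20·log₁₀(r/r_ref), then add intensities.
grinder: 87 − 20·log₁₀(18.7/2.1) = 87 − 18.99 = 68.01 dB.
exhaust stack: 84 − 20·log₁₀(13.3/2.1) = 84 − 16.03 = 67.97 dB.
shot-blast cabinet: 96 − 20·log₁₀(9.8/2.1) = 96 − 13.38 = 82.62 dB.
Σ 10^(L/10) = 1.954e+08 → L_total = 10·log₁₀(1.954e+08) = 82.91 dB.

83 dB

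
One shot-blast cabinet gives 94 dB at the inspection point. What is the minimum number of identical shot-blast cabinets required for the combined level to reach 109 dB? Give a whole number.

32

The shortfall is 109 − 94 = 15.0 dB, and N units add 10·log₁₀ N, so need 10·log₁₀ N ≥ 15.0.
N ≥ 10^(15.0/10) = 31.623, so N = 32.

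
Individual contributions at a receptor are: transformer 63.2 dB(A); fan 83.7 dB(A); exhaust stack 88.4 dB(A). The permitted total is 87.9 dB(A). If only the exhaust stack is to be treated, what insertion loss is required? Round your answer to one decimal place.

Fixed contribution from the other sources: Σ 10^(L/10) = 10^(63.2/10) + 10^(83.7/10) = 2.365e+08 (83.74 dB(A)).
To meet 87.9 dB(A) overall, the treated exhaust stack may contribute at most 10^(87.9/10) − 2.365e+08 = 3.801e+08, i.e. 85.80 dB(A).
So the exhaust stack must be reduced from 88.4 to 85.80 dB(A): IL = 2.60 dB.

2.6 dB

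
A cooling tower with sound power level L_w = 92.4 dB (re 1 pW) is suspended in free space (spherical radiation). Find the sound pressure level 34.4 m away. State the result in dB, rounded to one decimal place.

50.7 dB

L_p = L_w − 10·log₁₀(4π·r²) with r = 34.4 m.
4π·r² = 1.487e+04 m², 10·log₁₀ of that is 41.723 dB.
L_p = 92.4 − 41.723 = 50.68 dB.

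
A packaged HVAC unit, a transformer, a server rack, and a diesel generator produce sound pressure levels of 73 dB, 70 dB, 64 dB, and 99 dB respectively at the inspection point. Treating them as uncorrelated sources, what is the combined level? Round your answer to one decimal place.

99.0 dB

Incoherent sources combine by intensity addition: L_total = 10·log₁₀(Σ 10^(L_i/10)).
Σ 10^(L/10) = 10^(73/10) + 10^(70/10) + 10^(64/10) + 10^(99/10) = 7.976e+09.
L_total = 10·log₁₀(7.976e+09) = 99.02 dB.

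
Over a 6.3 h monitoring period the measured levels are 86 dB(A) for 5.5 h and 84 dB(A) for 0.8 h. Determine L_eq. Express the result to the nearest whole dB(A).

86 dB(A)

Weight each interval's intensity by its duration and average over T = 6.3 h:
Σ tᵢ·10^(Lᵢ/10) = 5.5·10^(86/10) + 0.8·10^(84/10) = 2.391e+09.
L_eq = 10·log₁₀(2.391e+09/6.3) = 85.79 dB(A).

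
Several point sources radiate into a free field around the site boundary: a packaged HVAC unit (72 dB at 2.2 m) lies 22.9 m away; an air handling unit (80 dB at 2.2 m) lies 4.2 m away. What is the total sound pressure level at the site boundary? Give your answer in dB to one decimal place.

74.4 dB

Propagate each source to the receiver with L = L_ref − 20·log₁₀(r/r_ref), then add intensities.
packaged HVAC unit: 72 − 20·log₁₀(22.9/2.2) = 72 − 20.35 = 51.65 dB.
air handling unit: 80 − 20·log₁₀(4.2/2.2) = 80 − 5.62 = 74.38 dB.
Σ 10^(L/10) = 2.758e+07 → L_total = 10·log₁₀(2.758e+07) = 74.41 dB.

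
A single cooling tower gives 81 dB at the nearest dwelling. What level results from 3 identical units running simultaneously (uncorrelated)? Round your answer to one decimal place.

85.8 dB

L_total = L₁ + 10·log₁₀ N for N identical incoherent sources.
L_total = 81 + 10·log₁₀(3) = 81 + 4.771 = 85.77 dB.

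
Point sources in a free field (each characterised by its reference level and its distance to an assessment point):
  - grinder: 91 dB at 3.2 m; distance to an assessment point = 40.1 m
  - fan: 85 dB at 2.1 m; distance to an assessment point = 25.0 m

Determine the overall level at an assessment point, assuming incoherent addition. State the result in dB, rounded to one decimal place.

70.1 dB

Apply inverse-square spreading to bring every level to the receiver, then sum 10^(L/10).
grinder: 91 − 20·log₁₀(40.1/3.2) = 91 − 21.96 = 69.04 dB.
fan: 85 − 20·log₁₀(25.0/2.1) = 85 − 21.51 = 63.49 dB.
Σ 10^(L/10) = 1.025e+07 → L_total = 10·log₁₀(1.025e+07) = 70.11 dB.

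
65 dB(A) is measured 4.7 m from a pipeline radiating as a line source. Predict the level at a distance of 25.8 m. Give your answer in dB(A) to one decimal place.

57.6 dB(A)

For a line source, L₂ = L₁ − 10·log₁₀(r₂/r₁).
L₂ = 65 − 10·log₁₀(25.8/4.7) = 65 − 7.395 = 57.60 dB(A).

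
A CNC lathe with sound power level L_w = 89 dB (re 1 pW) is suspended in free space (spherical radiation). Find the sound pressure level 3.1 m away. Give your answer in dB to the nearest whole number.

68 dB

Free-field spherical radiation: L_p = L_w − 10·log₁₀(4π·r²), r = 3.1 m.
4π·r² = 120.8 m², 10·log₁₀ of that is 20.819 dB.
L_p = 89 − 20.819 = 68.18 dB.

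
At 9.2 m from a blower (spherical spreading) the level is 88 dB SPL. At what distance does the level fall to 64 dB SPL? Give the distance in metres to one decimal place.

145.8 m

For a point source L₁ − L₂ = 20·log₁₀(r₂/r₁), so r₂ = r₁·10^((L₁−L₂)/20).
r₂ = 9.2·10^((88−64)/20) = 9.2·10^(24.0/20) = 145.81 m.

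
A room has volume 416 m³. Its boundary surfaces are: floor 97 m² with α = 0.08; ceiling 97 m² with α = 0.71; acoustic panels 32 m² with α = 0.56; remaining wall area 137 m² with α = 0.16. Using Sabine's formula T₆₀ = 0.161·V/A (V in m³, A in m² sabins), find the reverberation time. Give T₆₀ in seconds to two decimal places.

A = Σ Sᵢαᵢ = 97·0.08 + 97·0.71 + 32·0.56 + 137·0.16 = 116.47 m².
T₆₀ = 0.161 × 416 / 116.47 = 0.575 s.

0.58 s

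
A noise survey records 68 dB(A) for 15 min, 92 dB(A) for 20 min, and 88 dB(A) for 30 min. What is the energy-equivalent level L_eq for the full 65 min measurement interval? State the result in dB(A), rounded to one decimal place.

Weight each interval's intensity by its duration and average over T = 65 min:
Σ tᵢ·10^(Lᵢ/10) = 15·10^(68/10) + 20·10^(92/10) + 30·10^(88/10) = 5.072e+10.
L_eq = 10·log₁₀(5.072e+10/65) = 88.92 dB(A).

88.9 dB(A)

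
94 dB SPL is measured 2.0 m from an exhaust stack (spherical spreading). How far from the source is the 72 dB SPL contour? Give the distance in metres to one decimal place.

Point-source spreading drops the level by 20·log₁₀(r₂/r₁); inverting, r₂/r₁ = 10^(ΔL/20).
r₂ = 2.0·10^((94−72)/20) = 2.0·10^(22.0/20) = 25.18 m.

25.2 m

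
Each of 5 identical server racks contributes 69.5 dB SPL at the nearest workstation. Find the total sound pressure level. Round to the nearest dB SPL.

L_total = L₁ + 10·log₁₀ N for N identical incoherent sources.
L_total = 69.5 + 10·log₁₀(5) = 69.5 + 6.990 = 76.49 dB SPL.

76 dB SPL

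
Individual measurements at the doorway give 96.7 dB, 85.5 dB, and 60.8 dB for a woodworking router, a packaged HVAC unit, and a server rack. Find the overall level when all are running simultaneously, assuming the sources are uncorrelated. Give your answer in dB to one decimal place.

97.0 dB

Incoherent sources combine by intensity addition: L_total = 10·log₁₀(Σ 10^(L_i/10)).
Σ 10^(L/10) = 10^(96.7/10) + 10^(85.5/10) + 10^(60.8/10) = 5.033e+09.
L_total = 10·log₁₀(5.033e+09) = 97.02 dB.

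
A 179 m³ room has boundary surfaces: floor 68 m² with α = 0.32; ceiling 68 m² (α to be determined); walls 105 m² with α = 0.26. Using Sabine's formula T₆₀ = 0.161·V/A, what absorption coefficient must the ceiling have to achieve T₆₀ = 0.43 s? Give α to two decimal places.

0.26

Required total absorption A = 0.161·179/0.43 = 67.02 m².
Absorption from the other surfaces = 68·0.32 + 105·0.26 = 49.06 m², so the ceiling must supply 17.96 m² over 68 m².
α = 17.96/68 = 0.264.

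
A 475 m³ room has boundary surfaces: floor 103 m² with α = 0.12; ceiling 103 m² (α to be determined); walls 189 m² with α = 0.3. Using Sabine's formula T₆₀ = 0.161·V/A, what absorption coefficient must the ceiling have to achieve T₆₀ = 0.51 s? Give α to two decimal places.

0.79

A = 0.161·V/T₆₀ = 0.161·475/0.51 = 149.95 m² sabins.
Absorption from the other surfaces = 103·0.12 + 189·0.3 = 69.06 m², so the ceiling must supply 80.89 m² over 103 m².
α = 80.89/103 = 0.785.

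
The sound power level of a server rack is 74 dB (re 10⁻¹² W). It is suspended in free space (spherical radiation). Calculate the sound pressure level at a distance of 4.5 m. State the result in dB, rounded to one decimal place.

49.9 dB

The power spreads over a sphere of area 4π·r², so L_p = L_w − 10·log₁₀(4π·r²).
4π·r² = 254.5 m², 10·log₁₀ of that is 24.056 dB.
L_p = 74 − 24.056 = 49.94 dB.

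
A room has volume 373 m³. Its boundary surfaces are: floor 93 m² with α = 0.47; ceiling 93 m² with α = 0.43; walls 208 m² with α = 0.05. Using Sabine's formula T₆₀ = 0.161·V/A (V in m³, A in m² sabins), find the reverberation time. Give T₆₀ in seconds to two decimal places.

Total absorption A = 93·0.47 + 93·0.43 + 208·0.05 = 94.10 m² sabins.
T₆₀ = 0.161 × 373 / 94.10 = 0.638 s.

0.64 s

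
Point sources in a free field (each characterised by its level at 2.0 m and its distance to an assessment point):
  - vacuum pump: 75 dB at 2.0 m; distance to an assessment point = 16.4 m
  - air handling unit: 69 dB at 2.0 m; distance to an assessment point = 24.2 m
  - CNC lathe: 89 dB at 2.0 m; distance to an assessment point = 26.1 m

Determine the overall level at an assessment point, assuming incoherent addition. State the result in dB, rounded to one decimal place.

67.2 dB

First find each source's level at the receiver (point-source: −20·log₁₀(r/r_ref)), then combine on an intensity basis.
vacuum pump: 75 − 20·log₁₀(16.4/2.0) = 75 − 18.28 = 56.72 dB.
air handling unit: 69 − 20·log₁₀(24.2/2.0) = 69 − 21.66 = 47.34 dB.
CNC lathe: 89 − 20·log₁₀(26.1/2.0) = 89 − 22.31 = 66.69 dB.
Σ 10^(L/10) = 5.189e+06 → L_total = 10·log₁₀(5.189e+06) = 67.15 dB.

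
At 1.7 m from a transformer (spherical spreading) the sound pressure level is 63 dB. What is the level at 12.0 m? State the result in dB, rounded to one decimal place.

46.0 dB

Point-source attenuation: ΔL = 20·log₁₀(r₂/r₁) = 20·log₁₀(12.0/1.7) = 16.975 dB.
L₂ = 63 − 20·log₁₀(12.0/1.7) = 63 − 16.975 = 46.03 dB.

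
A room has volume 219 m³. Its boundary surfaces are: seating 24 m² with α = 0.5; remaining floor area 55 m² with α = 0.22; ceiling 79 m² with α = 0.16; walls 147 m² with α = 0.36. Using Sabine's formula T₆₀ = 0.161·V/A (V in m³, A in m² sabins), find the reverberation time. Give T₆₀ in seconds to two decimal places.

0.39 s

A = Σ Sᵢαᵢ = 24·0.5 + 55·0.22 + 79·0.16 + 147·0.36 = 89.66 m².
T₆₀ = 0.161 × 219 / 89.66 = 0.393 s.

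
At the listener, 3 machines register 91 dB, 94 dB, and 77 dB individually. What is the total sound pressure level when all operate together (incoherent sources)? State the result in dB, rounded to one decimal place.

95.8 dB

Incoherent sources combine by intensity addition: L_total = 10·log₁₀(Σ 10^(L_i/10)).
Σ 10^(L/10) = 10^(91/10) + 10^(94/10) + 10^(77/10) = 3.821e+09.
L_total = 10·log₁₀(3.821e+09) = 95.82 dB.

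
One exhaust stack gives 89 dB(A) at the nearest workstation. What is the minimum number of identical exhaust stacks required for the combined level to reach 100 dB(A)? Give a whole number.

Need L₁ + 10·log₁₀ N ≥ 100, i.e. log₁₀ N ≥ 1.10.
N ≥ 10^(11.0/10) = 12.589, so N = 13.

13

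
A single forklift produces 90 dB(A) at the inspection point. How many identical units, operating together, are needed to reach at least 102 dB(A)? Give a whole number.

16

N identical sources give L₁ + 10·log₁₀ N, so require 10·log₁₀ N ≥ 102 − 90 = 12.0 dB.
N ≥ 10^(12.0/10) = 15.849, so N = 16.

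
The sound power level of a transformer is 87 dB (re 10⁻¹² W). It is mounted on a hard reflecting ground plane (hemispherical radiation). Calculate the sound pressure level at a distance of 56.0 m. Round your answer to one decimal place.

L_p = L_w − 10·log₁₀(2π·r²) with r = 56.0 m.
2π·r² = 1.97e+04 m², 10·log₁₀ of that is 42.946 dB.
L_p = 87 − 42.946 = 44.05 dB.

44.1 dB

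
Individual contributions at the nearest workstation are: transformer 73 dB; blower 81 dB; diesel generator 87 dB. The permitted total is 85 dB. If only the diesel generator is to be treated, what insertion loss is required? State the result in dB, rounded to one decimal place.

The untreated sources together contribute 10^(73/10) + 10^(81/10) = 1.458e+08, i.e. 81.64 dB.
The limit corresponds to 10^(85/10) = 3.162e+08; subtracting the fixed part leaves 1.704e+08 for the diesel generator, i.e. 82.31 dB.
So the diesel generator must be reduced from 87 to 82.31 dB: IL = 4.69 dB.

4.7 dB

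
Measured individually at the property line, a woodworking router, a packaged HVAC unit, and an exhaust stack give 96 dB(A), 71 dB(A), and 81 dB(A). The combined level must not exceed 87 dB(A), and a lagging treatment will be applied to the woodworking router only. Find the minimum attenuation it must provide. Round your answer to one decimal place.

10.4 dB

Everything except the woodworking router sums to 10^(71/10) + 10^(81/10) = 1.385e+08 in linear terms, 81.41 dB(A).
The limit corresponds to 10^(87/10) = 5.012e+08; subtracting the fixed part leaves 3.627e+08 for the woodworking router, i.e. 85.60 dB(A).
So the woodworking router must be reduced from 96 to 85.60 dB(A): IL = 10.40 dB.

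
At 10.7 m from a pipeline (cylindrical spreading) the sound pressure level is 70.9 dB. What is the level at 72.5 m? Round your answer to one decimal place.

For a line source, L₂ = L₁ − 10·log₁₀(r₂/r₁).
L₂ = 70.9 − 10·log₁₀(72.5/10.7) = 70.9 − 8.310 = 62.59 dB.

62.6 dB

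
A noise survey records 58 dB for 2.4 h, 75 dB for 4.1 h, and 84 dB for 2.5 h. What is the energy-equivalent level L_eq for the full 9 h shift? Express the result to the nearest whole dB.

The energy average is taken in the linear domain: L_eq = 10·log₁₀[(Σ tᵢ·10^(Lᵢ/10))/T], T = 9 h.
Σ tᵢ·10^(Lᵢ/10) = 2.4·10^(58/10) + 4.1·10^(75/10) + 2.5·10^(84/10) = 7.591e+08.
L_eq = 10·log₁₀(7.591e+08/9) = 79.26 dB.

79 dB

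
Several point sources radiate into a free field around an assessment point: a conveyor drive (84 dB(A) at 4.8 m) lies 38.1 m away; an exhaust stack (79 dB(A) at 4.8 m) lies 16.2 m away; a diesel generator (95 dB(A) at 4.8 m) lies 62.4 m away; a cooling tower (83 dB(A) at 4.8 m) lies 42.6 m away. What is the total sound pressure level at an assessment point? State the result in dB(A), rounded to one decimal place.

First find each source's level at the receiver (point-source: −20·log₁₀(r/r_ref)), then combine on an intensity basis.
conveyor drive: 84 − 20·log₁₀(38.1/4.8) = 84 − 17.99 = 66.01 dB(A).
exhaust stack: 79 − 20·log₁₀(16.2/4.8) = 79 − 10.57 = 68.43 dB(A).
diesel generator: 95 − 20·log₁₀(62.4/4.8) = 95 − 22.28 = 72.72 dB(A).
cooling tower: 83 − 20·log₁₀(42.6/4.8) = 83 − 18.96 = 64.04 dB(A).
Σ 10^(L/10) = 3.221e+07 → L_total = 10·log₁₀(3.221e+07) = 75.08 dB(A).

75.1 dB(A)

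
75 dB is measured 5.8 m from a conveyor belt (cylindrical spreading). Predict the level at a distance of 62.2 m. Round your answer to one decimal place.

64.7 dB

For a line source, L₂ = L₁ − 10·log₁₀(r₂/r₁).
L₂ = 75 − 10·log₁₀(62.2/5.8) = 75 − 10.304 = 64.70 dB.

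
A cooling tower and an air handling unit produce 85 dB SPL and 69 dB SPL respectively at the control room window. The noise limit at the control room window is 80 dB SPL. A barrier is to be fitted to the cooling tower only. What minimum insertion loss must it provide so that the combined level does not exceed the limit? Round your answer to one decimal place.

5.4 dB

Fixed contribution from the other source: Σ 10^(L/10) = 10^(69/10) = 7.943e+06 (69.00 dB SPL).
The limit corresponds to 10^(80/10) = 1.000e+08; subtracting the fixed part leaves 9.206e+07 for the cooling tower, i.e. 79.64 dB SPL.
Required insertion loss = 85 − 79.64 = 5.36 dB.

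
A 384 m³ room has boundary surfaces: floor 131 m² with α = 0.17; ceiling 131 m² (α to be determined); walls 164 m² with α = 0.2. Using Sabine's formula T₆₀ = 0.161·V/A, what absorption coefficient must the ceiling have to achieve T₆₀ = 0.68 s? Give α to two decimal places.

0.27

A = 0.161·V/T₆₀ = 0.161·384/0.68 = 90.92 m² sabins.
Absorption from the other surfaces = 131·0.17 + 164·0.2 = 55.07 m², so the ceiling must supply 35.85 m² over 131 m².
α = 35.85/131 = 0.274.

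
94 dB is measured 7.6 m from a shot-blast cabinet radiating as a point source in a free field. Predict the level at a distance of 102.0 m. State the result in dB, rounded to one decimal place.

71.4 dB

Point-source attenuation: ΔL = 20·log₁₀(r₂/r₁) = 20·log₁₀(102.0/7.6) = 22.556 dB.
L₂ = 94 − 20·log₁₀(102.0/7.6) = 94 − 22.556 = 71.44 dB.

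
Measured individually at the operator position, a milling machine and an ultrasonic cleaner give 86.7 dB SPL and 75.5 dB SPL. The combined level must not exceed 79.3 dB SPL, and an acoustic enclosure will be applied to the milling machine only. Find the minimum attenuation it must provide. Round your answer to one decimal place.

9.7 dB

The untreated sources together contribute 10^(75.5/10) = 3.548e+07, i.e. 75.50 dB SPL.
To meet 79.3 dB SPL overall, the treated milling machine may contribute at most 10^(79.3/10) − 3.548e+07 = 4.963e+07, i.e. 76.96 dB SPL.
Required insertion loss = 86.7 − 76.96 = 9.74 dB.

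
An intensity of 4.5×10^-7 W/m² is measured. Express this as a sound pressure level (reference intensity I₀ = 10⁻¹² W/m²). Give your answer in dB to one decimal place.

L = 10·log₁₀(I/I₀) = 10·log₁₀(4.5×10^-7/10⁻¹²) = 10·log₁₀(4.5×10^5).
L = 10·(0.6532 + 5) = 56.53 dB.

56.5 dB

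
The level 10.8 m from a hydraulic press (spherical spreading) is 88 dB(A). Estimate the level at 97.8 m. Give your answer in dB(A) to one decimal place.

Point-source attenuation: ΔL = 20·log₁₀(r₂/r₁) = 20·log₁₀(97.8/10.8) = 19.138 dB.
L₂ = 88 − 20·log₁₀(97.8/10.8) = 88 − 19.138 = 68.86 dB(A).

68.9 dB(A)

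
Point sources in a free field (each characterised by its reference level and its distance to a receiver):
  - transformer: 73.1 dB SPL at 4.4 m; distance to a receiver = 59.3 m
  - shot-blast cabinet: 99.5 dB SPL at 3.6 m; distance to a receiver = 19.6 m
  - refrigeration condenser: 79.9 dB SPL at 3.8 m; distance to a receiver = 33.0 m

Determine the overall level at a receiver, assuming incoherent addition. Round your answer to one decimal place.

84.8 dB SPL

Apply inverse-square spreading to bring every level to the receiver, then sum 10^(L/10).
transformer: 73.1 − 20·log₁₀(59.3/4.4) = 73.1 − 22.59 = 50.51 dB SPL.
shot-blast cabinet: 99.5 − 20·log₁₀(19.6/3.6) = 99.5 − 14.72 = 84.78 dB SPL.
refrigeration condenser: 79.9 − 20·log₁₀(33.0/3.8) = 79.9 − 18.77 = 61.13 dB SPL.
Σ 10^(L/10) = 3.021e+08 → L_total = 10·log₁₀(3.021e+08) = 84.80 dB SPL.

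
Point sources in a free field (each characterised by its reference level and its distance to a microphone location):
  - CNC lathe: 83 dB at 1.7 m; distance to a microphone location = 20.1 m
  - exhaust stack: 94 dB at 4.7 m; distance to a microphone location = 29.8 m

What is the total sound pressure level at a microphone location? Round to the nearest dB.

78 dB

First find each source's level at the receiver (point-source: −20·log₁₀(r/r_ref)), then combine on an intensity basis.
CNC lathe: 83 − 20·log₁₀(20.1/1.7) = 83 − 21.45 = 61.55 dB.
exhaust stack: 94 − 20·log₁₀(29.8/4.7) = 94 − 16.04 = 77.96 dB.
Σ 10^(L/10) = 6.391e+07 → L_total = 10·log₁₀(6.391e+07) = 78.06 dB.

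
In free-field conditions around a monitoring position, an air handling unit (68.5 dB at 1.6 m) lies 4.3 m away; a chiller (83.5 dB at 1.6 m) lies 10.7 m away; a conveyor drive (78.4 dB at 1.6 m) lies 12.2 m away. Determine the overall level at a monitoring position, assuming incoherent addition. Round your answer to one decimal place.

First find each source's level at the receiver (point-source: −20·log₁₀(r/r_ref)), then combine on an intensity basis.
air handling unit: 68.5 − 20·log₁₀(4.3/1.6) = 68.5 − 8.59 = 59.91 dB.
chiller: 83.5 − 20·log₁₀(10.7/1.6) = 83.5 − 16.51 = 66.99 dB.
conveyor drive: 78.4 − 20·log₁₀(12.2/1.6) = 78.4 − 17.64 = 60.76 dB.
Σ 10^(L/10) = 7.176e+06 → L_total = 10·log₁₀(7.176e+06) = 68.56 dB.

68.6 dB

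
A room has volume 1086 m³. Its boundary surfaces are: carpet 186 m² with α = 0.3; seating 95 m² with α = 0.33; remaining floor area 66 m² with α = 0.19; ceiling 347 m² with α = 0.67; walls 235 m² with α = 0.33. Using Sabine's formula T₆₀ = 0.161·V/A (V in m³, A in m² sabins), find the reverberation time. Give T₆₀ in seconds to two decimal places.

0.43 s

Total absorption A = 186·0.3 + 95·0.33 + 66·0.19 + 347·0.67 + 235·0.33 = 409.73 m² sabins.
T₆₀ = 0.161 × 1086 / 409.73 = 0.427 s.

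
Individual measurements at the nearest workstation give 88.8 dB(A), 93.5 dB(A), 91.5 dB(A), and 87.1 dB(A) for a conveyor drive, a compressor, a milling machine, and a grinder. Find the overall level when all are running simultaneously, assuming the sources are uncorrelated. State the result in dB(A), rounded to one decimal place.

96.9 dB(A)

Incoherent sources combine by intensity addition: L_total = 10·log₁₀(Σ 10^(L_i/10)).
Σ 10^(L/10) = 10^(88.8/10) + 10^(93.5/10) + 10^(91.5/10) + 10^(87.1/10) = 4.923e+09.
L_total = 10·log₁₀(4.923e+09) = 96.92 dB(A).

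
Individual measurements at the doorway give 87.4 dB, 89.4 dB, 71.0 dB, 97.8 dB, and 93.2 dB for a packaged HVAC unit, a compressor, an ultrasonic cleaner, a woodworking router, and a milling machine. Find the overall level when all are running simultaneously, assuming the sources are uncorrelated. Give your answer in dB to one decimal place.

99.8 dB

Incoherent sources combine by intensity addition: L_total = 10·log₁₀(Σ 10^(L_i/10)).
Σ 10^(L/10) = 10^(87.4/10) + 10^(89.4/10) + 10^(71.0/10) + 10^(97.8/10) + 10^(93.2/10) = 9.548e+09.
L_total = 10·log₁₀(9.548e+09) = 99.80 dB.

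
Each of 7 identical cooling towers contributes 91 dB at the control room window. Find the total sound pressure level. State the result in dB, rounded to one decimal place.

L_total = L₁ + 10·log₁₀ N for N identical incoherent sources.
L_total = 91 + 10·log₁₀(7) = 91 + 8.451 = 99.45 dB.

99.5 dB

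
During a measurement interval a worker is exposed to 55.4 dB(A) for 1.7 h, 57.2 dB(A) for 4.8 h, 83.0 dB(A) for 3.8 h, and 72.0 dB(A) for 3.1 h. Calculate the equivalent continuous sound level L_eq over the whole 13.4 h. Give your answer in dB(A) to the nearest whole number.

78 dB(A)

The energy average is taken in the linear domain: L_eq = 10·log₁₀[(Σ tᵢ·10^(Lᵢ/10))/T], T = 13.4 h.
Σ tᵢ·10^(Lᵢ/10) = 1.7·10^(55.4/10) + 4.8·10^(57.2/10) + 3.8·10^(83.0/10) + 3.1·10^(72.0/10) = 8.104e+08.
L_eq = 10·log₁₀(8.104e+08/13.4) = 77.82 dB(A).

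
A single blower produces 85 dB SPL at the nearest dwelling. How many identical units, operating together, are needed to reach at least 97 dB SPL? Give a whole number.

16

Need L₁ + 10·log₁₀ N ≥ 97, i.e. log₁₀ N ≥ 1.20.
N ≥ 10^(12.0/10) = 15.849, so N = 16.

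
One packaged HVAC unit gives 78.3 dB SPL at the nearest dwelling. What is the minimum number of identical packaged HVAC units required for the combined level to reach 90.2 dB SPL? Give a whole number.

Need L₁ + 10·log₁₀ N ≥ 90.2, i.e. log₁₀ N ≥ 1.19.
N ≥ 10^(11.9/10) = 15.488, so N = 16.

16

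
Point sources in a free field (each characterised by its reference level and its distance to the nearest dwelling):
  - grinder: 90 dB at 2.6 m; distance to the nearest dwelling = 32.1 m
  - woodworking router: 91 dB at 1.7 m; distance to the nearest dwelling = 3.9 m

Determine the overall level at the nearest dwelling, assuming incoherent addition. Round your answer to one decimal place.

Apply inverse-square spreading to bring every level to the receiver, then sum 10^(L/10).
grinder: 90 − 20·log₁₀(32.1/2.6) = 90 − 21.83 = 68.17 dB.
woodworking router: 91 − 20·log₁₀(3.9/1.7) = 91 − 7.21 = 83.79 dB.
Σ 10^(L/10) = 2.458e+08 → L_total = 10·log₁₀(2.458e+08) = 83.91 dB.

83.9 dB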